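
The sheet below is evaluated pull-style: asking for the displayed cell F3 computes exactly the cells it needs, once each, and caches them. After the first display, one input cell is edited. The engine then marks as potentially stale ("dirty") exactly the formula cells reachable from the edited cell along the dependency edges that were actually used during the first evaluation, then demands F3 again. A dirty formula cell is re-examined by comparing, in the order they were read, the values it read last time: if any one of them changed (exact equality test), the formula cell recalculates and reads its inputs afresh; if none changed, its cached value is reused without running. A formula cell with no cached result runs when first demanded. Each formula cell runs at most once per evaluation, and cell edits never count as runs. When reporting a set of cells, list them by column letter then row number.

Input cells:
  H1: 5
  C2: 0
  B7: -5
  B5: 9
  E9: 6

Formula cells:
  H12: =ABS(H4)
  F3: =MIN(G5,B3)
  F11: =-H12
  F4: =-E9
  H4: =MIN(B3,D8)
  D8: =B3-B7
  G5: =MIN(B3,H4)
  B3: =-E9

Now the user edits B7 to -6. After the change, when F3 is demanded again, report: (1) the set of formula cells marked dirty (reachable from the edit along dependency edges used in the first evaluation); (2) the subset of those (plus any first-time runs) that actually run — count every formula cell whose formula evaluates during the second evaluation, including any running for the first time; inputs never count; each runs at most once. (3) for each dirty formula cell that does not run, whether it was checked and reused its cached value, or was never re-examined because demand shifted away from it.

First demand of the output computes:
  B3 = -(6) = -6
  D8 = -6 - -5 = -1
  H4 = MIN(-6, -1) = -6
  G5 = MIN(-6, -6) = -6
  F3 = MIN(-6, -6) = -6

After the edit, cleaning proceeds:
  D8: a read changed (B7 -5->-6) — executes, giving 0.
  H4: a read changed (D8 -1->0) — executes, giving -6 — identical to its old value.
  G5: dirty, but its reads are unchanged (B3 unchanged, H4 unchanged); cached -6 stands.
  F3: dirty, but its reads are unchanged (G5 unchanged, B3 unchanged); cached -6 stands.

Note the absorption at H4: it re-runs yet its value is the same, leaving the output's value untouched.

The edit dirties: D8, F3, G5, H4.
2 formula cells run: D8, H4.
Cache hits after checking: F3, G5.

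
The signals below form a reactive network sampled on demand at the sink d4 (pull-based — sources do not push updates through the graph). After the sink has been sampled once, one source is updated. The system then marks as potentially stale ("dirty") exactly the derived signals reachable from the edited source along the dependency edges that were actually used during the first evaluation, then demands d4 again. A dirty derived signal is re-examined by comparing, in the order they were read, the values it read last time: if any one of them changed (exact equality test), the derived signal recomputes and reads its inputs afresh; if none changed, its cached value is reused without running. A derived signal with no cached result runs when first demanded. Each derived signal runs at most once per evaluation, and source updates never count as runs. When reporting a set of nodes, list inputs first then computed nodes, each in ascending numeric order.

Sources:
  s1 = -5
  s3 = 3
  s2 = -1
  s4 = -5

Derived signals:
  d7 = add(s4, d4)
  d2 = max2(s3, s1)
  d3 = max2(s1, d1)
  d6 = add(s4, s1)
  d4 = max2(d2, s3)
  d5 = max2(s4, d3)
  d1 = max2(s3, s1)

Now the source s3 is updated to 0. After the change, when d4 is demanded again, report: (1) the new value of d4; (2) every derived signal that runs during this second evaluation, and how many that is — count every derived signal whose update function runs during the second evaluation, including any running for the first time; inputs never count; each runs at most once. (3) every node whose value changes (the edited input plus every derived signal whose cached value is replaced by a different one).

Initial pass — values computed on the first demand:
  d2 = max2(3, -5) = 3
  d4 = max2(3, 3) = 3

Second demand — change propagation:
  d2: re-runs because s3 3->0; new result 0.
  d4: re-runs because d2 3->0; s3 3->0; new result 0.

d4 now evaluates to 0.
Run set: d2, d4 (2 run).
Changed values: s3, d2, d4.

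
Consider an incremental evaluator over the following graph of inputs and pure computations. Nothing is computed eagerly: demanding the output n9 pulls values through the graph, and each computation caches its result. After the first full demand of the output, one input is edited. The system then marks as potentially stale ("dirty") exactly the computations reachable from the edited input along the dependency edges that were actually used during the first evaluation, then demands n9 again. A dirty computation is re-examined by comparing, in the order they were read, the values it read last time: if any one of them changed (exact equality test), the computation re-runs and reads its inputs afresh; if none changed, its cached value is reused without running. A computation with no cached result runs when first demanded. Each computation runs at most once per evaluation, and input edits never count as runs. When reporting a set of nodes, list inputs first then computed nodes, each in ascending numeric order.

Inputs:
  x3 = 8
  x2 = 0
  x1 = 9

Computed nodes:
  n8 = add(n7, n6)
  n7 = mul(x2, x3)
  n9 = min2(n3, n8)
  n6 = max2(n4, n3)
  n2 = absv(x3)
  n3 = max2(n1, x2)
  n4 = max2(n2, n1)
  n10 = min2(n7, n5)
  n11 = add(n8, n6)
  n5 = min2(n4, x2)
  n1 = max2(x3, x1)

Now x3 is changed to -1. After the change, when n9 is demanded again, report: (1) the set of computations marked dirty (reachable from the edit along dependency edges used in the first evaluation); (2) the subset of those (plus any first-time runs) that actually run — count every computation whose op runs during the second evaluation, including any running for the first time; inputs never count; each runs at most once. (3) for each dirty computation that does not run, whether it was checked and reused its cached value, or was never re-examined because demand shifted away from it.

Initial pass — values computed on the first demand:
  n1 = max2(8, 9) = 9
  n2 = absv(8) = 8
  n3 = max2(9, 0) = 9
  n4 = max2(8, 9) = 9
  n6 = max2(9, 9) = 9
  n7 = mul(0, 8) = 0
  n8 = add(0, 9) = 9
  n9 = min2(9, 9) = 9

Second demand — change propagation:
  n1: re-runs because x3 8->-1; new result 9 (unchanged).
  n2: re-runs because x3 8->-1; new result 1.
  n3: re-examined; everything it read last time is the same (n1 unchanged, x2 unchanged) — cache 9 kept, no run.
  n4: re-runs because n2 8->1; new result 9 (unchanged).
  n6: re-examined; everything it read last time is the same (n4 unchanged, n3 unchanged) — cache 9 kept, no run.
  n7: re-runs because x3 8->-1; new result 0 (unchanged).
  n8: re-examined; everything it read last time is the same (n7 unchanged, n6 unchanged) — cache 9 kept, no run.
  n9: re-examined; everything it read last time is the same (n3 unchanged, n8 unchanged) — cache 9 kept, no run.

The important point: at n3 every value read last time is unchanged, so the dirty flag clears without a run.

Dirty set: n1, n2, n3, n4, n6, n7, n8, n9.
Run set: n1, n2, n4, n7 (4 run).
Re-examined without running (cache reused): n3, n6, n8, n9.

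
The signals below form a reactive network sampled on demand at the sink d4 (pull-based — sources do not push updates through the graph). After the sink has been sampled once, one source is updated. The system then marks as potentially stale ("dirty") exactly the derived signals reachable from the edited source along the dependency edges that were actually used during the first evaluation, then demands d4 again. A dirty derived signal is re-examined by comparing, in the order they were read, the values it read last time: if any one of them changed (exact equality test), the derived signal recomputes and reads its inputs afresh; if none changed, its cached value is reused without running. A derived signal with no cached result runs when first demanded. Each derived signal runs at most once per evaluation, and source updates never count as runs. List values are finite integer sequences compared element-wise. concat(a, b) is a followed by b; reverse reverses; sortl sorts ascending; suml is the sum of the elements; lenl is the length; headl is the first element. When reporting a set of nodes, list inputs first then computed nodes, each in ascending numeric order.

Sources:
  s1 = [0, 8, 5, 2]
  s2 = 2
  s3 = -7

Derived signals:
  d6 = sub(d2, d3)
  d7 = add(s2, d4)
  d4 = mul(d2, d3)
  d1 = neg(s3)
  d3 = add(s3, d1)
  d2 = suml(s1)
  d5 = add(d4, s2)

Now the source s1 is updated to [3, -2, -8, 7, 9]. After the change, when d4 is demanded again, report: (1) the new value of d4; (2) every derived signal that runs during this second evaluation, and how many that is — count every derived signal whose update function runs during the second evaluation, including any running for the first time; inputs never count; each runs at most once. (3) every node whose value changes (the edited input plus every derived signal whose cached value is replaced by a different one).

d4 now evaluates to 0.
Run set: d2, d4 (2 run).
Changed values: s1, d2.

Initial pass — values computed on the first demand:
  d1 = neg(-7) = 7
  d2 = suml([0, 8, 5, 2]) = 15
  d3 = add(-7, 7) = 0
  d4 = mul(15, 0) = 0

Second demand — change propagation:
  d2: re-runs because s1 [0, 8, 5, 2]->[3, -2, -8, 7, 9]; new result 9.
  d4: re-runs because d2 15->9; new result 0 (unchanged).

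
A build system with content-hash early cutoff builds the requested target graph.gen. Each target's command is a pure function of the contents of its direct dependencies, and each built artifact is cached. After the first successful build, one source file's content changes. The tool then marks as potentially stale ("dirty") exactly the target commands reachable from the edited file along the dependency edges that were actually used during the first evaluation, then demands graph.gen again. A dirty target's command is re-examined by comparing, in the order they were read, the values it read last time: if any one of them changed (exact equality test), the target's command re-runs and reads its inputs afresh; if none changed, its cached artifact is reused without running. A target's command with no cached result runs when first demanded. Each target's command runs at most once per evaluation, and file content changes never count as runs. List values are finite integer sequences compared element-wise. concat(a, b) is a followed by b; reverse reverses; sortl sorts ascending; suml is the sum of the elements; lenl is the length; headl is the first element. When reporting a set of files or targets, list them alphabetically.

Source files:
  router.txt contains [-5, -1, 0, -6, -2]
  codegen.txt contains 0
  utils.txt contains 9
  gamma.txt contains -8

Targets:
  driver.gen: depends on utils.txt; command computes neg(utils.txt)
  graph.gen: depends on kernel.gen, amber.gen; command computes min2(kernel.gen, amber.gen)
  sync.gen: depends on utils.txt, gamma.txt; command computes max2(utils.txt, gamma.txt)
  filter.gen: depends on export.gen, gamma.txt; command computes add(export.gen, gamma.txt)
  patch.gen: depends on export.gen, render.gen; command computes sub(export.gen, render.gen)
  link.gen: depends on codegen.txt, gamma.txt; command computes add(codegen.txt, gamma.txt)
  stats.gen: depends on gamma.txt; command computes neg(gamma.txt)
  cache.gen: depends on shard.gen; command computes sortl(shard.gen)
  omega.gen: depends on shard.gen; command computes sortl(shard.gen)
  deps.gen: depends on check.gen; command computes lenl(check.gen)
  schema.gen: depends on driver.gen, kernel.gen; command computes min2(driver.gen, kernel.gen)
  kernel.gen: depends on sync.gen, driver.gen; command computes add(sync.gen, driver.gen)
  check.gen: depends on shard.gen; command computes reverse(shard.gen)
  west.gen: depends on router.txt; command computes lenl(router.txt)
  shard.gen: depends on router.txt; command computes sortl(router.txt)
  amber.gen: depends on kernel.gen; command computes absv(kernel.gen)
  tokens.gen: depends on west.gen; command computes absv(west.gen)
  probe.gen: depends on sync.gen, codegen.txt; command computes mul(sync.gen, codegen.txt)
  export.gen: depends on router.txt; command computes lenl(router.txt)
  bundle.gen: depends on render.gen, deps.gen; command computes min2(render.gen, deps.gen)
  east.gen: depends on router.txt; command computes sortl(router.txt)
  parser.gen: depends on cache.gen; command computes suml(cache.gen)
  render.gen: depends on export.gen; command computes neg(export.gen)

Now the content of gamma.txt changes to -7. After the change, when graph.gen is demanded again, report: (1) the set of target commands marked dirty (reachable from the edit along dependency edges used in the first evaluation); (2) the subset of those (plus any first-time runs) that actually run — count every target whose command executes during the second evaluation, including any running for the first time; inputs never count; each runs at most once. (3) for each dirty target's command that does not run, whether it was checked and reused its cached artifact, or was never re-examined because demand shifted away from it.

Marked dirty: amber.gen, graph.gen, kernel.gen, sync.gen.
Target commands that run: sync.gen — 1 in total.
Checked but reused from cache: amber.gen, graph.gen, kernel.gen.
Key observation: the change is absorbed at sync.gen — it re-runs but produces the same value, and the output's value is unchanged.

First evaluation (everything demanded from the output):
  driver.gen = neg(9) = -9
  sync.gen = max2(9, -8) = 9
  kernel.gen = add(9, -9) = 0
  amber.gen = absv(0) = 0
  graph.gen = min2(0, 0) = 0

Propagation after the edit:
  sync.gen: runs — gamma.txt -8->-7; result 9 (same value as before).
  kernel.gen: checked — values it read are unchanged (sync.gen unchanged, driver.gen unchanged); reused cached 0 without running.
  amber.gen: checked — values it read are unchanged (kernel.gen unchanged); reused cached 0 without running.
  graph.gen: checked — values it read are unchanged (kernel.gen unchanged, amber.gen unchanged); reused cached 0 without running.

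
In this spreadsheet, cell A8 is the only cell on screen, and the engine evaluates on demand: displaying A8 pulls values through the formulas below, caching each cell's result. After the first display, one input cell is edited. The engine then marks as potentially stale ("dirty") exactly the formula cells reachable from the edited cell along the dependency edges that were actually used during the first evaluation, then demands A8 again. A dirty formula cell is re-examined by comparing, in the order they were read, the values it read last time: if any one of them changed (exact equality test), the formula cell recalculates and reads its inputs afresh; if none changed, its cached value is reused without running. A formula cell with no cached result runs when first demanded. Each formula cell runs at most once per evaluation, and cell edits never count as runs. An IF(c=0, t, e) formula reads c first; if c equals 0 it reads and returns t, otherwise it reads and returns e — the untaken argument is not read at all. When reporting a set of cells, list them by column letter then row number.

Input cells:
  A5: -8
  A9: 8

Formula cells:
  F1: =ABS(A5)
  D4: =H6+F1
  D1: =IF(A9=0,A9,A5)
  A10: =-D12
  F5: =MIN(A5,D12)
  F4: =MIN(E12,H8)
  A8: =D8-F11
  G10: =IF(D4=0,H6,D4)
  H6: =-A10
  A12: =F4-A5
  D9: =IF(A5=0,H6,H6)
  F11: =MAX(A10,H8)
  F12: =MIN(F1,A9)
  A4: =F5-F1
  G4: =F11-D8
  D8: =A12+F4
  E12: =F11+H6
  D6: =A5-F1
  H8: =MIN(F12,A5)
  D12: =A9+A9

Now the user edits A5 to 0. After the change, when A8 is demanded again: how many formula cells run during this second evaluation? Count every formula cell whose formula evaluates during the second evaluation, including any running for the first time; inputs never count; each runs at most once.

Run set: A8, A12, D8, E12, F1, F4, F11, F12, H8 (9 run).

Initial pass — values computed on the first demand:
  D12 = 8 + 8 = 16
  A10 = -(16) = -16
  F1 = ABS(-8) = 8
  F12 = MIN(8, 8) = 8
  H6 = -(-16) = 16
  H8 = MIN(8, -8) = -8
  F11 = MAX(-16, -8) = -8
  E12 = -8 + 16 = 8
  F4 = MIN(8, -8) = -8
  A12 = -8 - -8 = 0
  D8 = 0 + -8 = -8
  A8 = -8 - -8 = 0

Second demand — change propagation:
  F1: re-runs because A5 -8->0; new result 0.
  F12: re-runs because F1 8->0; new result 0.
  H8: re-runs because F12 8->0; A5 -8->0; new result 0.
  F11: re-runs because H8 -8->0; new result 0.
  E12: re-runs because F11 -8->0; new result 16.
  F4: re-runs because E12 8->16; H8 -8->0; new result 0.
  A12: re-runs because F4 -8->0; A5 -8->0; new result 0 (unchanged).
  D8: re-runs because F4 -8->0; new result 0.
  A8: re-runs because D8 -8->0; F11 -8->0; new result 0 (unchanged).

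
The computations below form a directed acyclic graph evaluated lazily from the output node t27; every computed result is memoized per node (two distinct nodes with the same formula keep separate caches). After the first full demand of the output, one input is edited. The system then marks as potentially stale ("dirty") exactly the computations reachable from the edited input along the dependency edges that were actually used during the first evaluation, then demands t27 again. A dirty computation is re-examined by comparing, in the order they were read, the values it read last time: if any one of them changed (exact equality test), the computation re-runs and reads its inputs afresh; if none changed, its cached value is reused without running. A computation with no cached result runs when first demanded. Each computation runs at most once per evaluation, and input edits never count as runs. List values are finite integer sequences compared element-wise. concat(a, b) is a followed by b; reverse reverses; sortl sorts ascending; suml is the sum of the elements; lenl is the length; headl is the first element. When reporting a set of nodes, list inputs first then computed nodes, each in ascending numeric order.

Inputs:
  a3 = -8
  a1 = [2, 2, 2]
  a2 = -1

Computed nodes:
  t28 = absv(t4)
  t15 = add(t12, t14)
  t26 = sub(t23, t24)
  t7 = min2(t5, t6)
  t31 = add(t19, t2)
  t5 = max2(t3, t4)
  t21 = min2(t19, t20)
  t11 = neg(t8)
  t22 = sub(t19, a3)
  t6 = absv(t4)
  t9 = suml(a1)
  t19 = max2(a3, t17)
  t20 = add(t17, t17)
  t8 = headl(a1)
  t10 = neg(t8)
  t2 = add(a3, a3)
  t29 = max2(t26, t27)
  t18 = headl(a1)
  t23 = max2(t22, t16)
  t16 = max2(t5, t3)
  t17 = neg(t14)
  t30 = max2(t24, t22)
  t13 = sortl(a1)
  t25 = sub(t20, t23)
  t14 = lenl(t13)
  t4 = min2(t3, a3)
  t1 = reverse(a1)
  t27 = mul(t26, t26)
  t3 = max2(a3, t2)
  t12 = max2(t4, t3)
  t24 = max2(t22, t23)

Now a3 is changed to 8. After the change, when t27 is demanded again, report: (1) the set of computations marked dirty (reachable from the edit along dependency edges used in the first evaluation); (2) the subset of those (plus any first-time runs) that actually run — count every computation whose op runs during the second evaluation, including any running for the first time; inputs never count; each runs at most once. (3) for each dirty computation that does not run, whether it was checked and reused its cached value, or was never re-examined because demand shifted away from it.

The edit dirties: t2, t3, t4, t5, t16, t19, t22, t23, t24, t26, t27.
10 computations run: t2, t3, t4, t5, t16, t19, t22, t23, t24, t26.
Cache hits after checking: t27.
Note the absorption at t26: it re-runs yet its value is the same, leaving the output's value untouched.

First demand of the output computes:
  t2 = add(-8, -8) = -16
  t3 = max2(-8, -16) = -8
  t4 = min2(-8, -8) = -8
  t5 = max2(-8, -8) = -8
  t13 = sortl([2, 2, 2]) = [2, 2, 2]
  t14 = lenl([2, 2, 2]) = 3
  t16 = max2(-8, -8) = -8
  t17 = neg(3) = -3
  t19 = max2(-8, -3) = -3
  t22 = sub(-3, -8) = 5
  t23 = max2(5, -8) = 5
  t24 = max2(5, 5) = 5
  t26 = sub(5, 5) = 0
  t27 = mul(0, 0) = 0

After the edit, cleaning proceeds:
  t2: a read changed (a3 -8->8; a3 -8->8) — executes, giving 16.
  t3: a read changed (a3 -8->8; t2 -16->16) — executes, giving 16.
  t4: a read changed (t3 -8->16; a3 -8->8) — executes, giving 8.
  t5: a read changed (t3 -8->16; t4 -8->8) — executes, giving 16.
  t16: a read changed (t5 -8->16; t3 -8->16) — executes, giving 16.
  t19: a read changed (a3 -8->8) — executes, giving 8.
  t22: a read changed (t19 -3->8; a3 -8->8) — executes, giving 0.
  t23: a read changed (t22 5->0; t16 -8->16) — executes, giving 16.
  t24: a read changed (t22 5->0; t23 5->16) — executes, giving 16.
  t26: a read changed (t23 5->16; t24 5->16) — executes, giving 0 — identical to its old value.
  t27: dirty, but its reads are unchanged (t26 unchanged, t26 unchanged); cached 0 stands.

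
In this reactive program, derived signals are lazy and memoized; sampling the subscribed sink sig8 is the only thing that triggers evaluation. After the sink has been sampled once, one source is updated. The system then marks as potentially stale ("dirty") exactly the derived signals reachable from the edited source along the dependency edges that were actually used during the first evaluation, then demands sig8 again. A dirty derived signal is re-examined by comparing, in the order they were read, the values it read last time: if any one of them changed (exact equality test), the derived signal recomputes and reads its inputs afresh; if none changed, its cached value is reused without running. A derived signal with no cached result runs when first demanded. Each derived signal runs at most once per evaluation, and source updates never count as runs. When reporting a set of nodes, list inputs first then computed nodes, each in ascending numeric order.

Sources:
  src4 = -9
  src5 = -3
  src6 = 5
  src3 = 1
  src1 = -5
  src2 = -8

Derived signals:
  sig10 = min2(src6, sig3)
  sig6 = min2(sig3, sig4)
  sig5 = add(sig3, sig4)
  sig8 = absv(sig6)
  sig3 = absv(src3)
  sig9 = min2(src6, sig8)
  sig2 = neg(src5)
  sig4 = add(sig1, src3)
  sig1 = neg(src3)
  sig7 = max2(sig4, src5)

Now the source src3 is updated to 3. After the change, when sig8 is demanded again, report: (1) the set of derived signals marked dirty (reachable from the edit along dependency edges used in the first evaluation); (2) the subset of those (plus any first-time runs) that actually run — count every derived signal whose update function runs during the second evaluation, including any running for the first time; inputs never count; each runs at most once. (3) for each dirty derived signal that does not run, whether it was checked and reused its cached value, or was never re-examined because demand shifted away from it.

First demand of the output computes:
  sig1 = neg(1) = -1
  sig3 = absv(1) = 1
  sig4 = add(-1, 1) = 0
  sig6 = min2(1, 0) = 0
  sig8 = absv(0) = 0

After the edit, cleaning proceeds:
  sig1: a read changed (src3 1->3) — executes, giving -3.
  sig3: a read changed (src3 1->3) — executes, giving 3.
  sig4: a read changed (sig1 -1->-3; src3 1->3) — executes, giving 0 — identical to its old value.
  sig6: a read changed (sig3 1->3) — executes, giving 0 — identical to its old value.
  sig8: dirty, but its reads are unchanged (sig6 unchanged); cached 0 stands.

Note where the cutoff bites: sig8 is checked, finds nothing changed, and keeps its cache.

The edit dirties: sig1, sig3, sig4, sig6, sig8.
4 derived signals run: sig1, sig3, sig4, sig6.
Cache hits after checking: sig8.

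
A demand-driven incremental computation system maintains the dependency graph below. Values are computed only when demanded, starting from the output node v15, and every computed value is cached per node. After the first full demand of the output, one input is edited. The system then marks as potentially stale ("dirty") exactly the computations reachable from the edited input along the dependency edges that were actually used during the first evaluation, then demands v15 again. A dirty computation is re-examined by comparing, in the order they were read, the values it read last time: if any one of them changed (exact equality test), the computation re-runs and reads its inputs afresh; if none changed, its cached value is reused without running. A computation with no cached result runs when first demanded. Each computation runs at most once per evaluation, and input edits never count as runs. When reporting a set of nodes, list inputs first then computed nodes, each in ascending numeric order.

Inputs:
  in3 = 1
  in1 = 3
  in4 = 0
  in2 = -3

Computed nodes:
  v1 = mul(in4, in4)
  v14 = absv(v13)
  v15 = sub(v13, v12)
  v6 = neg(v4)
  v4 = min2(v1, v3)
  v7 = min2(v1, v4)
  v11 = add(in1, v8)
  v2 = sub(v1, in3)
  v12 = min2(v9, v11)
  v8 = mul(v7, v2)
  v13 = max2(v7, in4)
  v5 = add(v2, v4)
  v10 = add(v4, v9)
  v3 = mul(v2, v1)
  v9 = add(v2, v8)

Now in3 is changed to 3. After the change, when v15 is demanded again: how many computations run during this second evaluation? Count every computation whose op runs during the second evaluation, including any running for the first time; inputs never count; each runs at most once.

First evaluation (everything demanded from the output):
  v1 = mul(0, 0) = 0
  v2 = sub(0, 1) = -1
  v3 = mul(-1, 0) = 0
  v4 = min2(0, 0) = 0
  v7 = min2(0, 0) = 0
  v8 = mul(0, -1) = 0
  v9 = add(-1, 0) = -1
  v11 = add(3, 0) = 3
  v12 = min2(-1, 3) = -1
  v13 = max2(0, 0) = 0
  v15 = sub(0, -1) = 1

Propagation after the edit:
  v2: runs — in3 1->3; result -3.
  v3: runs — v2 -1->-3; result 0 (same value as before).
  v4: checked — values it read are unchanged (v1 unchanged, v3 unchanged); reused cached 0 without running.
  v7: checked — values it read are unchanged (v1 unchanged, v4 unchanged); reused cached 0 without running.
  v8: runs — v2 -1->-3; result 0 (same value as before).
  v9: runs — v2 -1->-3; result -3.
  v11: checked — values it read are unchanged (in1 unchanged, v8 unchanged); reused cached 3 without running.
  v12: runs — v9 -1->-3; result -3.
  v13: checked — values it read are unchanged (v7 unchanged, in4 unchanged); reused cached 0 without running.
  v15: runs — v12 -1->-3; result 3.

Key observation: the cutoff stops propagation at v4 — its inputs' values are unchanged, so it reuses its cache.

Computations that run: v2, v3, v8, v9, v12, v15 — 6 in total.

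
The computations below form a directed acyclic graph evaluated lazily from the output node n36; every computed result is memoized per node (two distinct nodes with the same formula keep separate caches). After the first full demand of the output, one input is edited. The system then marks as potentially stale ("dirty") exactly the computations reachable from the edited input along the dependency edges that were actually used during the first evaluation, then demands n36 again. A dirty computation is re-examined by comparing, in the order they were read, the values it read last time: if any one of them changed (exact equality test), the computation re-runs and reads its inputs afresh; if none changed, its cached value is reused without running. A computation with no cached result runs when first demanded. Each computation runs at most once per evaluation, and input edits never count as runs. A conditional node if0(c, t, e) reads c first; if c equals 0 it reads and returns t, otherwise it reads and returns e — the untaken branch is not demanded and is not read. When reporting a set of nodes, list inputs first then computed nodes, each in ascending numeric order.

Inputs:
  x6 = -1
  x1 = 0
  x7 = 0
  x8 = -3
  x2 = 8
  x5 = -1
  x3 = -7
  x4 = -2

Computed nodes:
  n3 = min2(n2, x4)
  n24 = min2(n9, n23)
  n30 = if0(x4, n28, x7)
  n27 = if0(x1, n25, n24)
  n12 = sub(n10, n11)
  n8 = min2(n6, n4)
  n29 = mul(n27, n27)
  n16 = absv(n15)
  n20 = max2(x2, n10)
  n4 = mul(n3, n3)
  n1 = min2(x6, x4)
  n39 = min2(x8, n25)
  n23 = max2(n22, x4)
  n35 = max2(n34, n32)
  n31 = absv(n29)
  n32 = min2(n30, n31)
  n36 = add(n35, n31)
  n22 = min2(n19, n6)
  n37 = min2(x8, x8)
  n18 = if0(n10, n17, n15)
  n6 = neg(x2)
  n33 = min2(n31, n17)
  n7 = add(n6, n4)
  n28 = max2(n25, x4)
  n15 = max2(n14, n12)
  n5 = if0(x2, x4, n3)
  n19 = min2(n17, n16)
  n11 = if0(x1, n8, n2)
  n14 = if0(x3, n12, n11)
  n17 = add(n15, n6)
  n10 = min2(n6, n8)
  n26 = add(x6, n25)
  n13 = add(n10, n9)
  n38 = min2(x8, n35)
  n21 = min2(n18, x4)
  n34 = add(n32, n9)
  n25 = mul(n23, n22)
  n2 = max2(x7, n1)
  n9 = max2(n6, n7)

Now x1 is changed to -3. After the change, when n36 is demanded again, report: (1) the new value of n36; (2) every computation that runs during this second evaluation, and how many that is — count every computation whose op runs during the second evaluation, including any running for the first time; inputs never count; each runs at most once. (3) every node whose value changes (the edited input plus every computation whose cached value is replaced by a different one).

Demanding n36 again yields 16.
10 computations run: n11, n12, n14, n15, n24, n27, n29, n31, n32, n36.
The nodes whose values change: x1, n11, n12, n14, n27, n29, n31, n36.
Note the branch switch — demand abandons n25, which is never re-examined.

First demand of the output computes:
  n1 = min2(-1, -2) = -2
  n2 = max2(0, -2) = 0
  n3 = min2(0, -2) = -2
  n4 = mul(-2, -2) = 4
  n6 = neg(8) = -8
  n7 = add(-8, 4) = -4
  n8 = min2(-8, 4) = -8
  n9 = max2(-8, -4) = -4
  n10 = min2(-8, -8) = -8
  n11 = if0(x1=0 -> then branch n8) = -8
  n12 = sub(-8, -8) = 0
  n14 = if0(x3=-7 -> else branch n11) = -8
  n15 = max2(-8, 0) = 0
  n16 = absv(0) = 0
  n17 = add(0, -8) = -8
  n19 = min2(-8, 0) = -8
  n22 = min2(-8, -8) = -8
  n23 = max2(-8, -2) = -2
  n25 = mul(-2, -8) = 16
  n27 = if0(x1=0 -> then branch n25) = 16
  n29 = mul(16, 16) = 256
  n30 = if0(x4=-2 -> else branch x7) = 0
  n31 = absv(256) = 256
  n32 = min2(0, 256) = 0
  n34 = add(0, -4) = -4
  n35 = max2(-4, 0) = 0
  n36 = add(0, 256) = 256

After the edit, cleaning proceeds:
  n11: a read changed (x1 0->-3) — executes, giving 0.
  n12: a read changed (n11 -8->0) — executes, giving -8.
  n14: a read changed (n11 -8->0) — executes, giving 0.
  n15: a read changed (n14 -8->0; n12 0->-8) — executes, giving 0 — identical to its old value.
  n16: dirty, but its reads are unchanged (n15 unchanged); cached 0 stands.
  n17: dirty, but its reads are unchanged (n15 unchanged, n6 unchanged); cached -8 stands.
  n19: dirty, but its reads are unchanged (n17 unchanged, n16 unchanged); cached -8 stands.
  n22: dirty, but its reads are unchanged (n19 unchanged, n6 unchanged); cached -8 stands.
  n23: dirty, but its reads are unchanged (n22 unchanged, x4 unchanged); cached -2 stands.
  n24: had never run; runs now, result -4.
  n25: stays stale; no demand reaches it after the flip.
  n27: a read changed (x1 0->-3) — executes, giving -4.
  n29: a read changed (n27 16->-4; n27 16->-4) — executes, giving 16.
  n31: a read changed (n29 256->16) — executes, giving 16.
  n32: a read changed (n31 256->16) — executes, giving 0 — identical to its old value.
  n34: dirty, but its reads are unchanged (n32 unchanged, n9 unchanged); cached -4 stands.
  n35: dirty, but its reads are unchanged (n34 unchanged, n32 unchanged); cached 0 stands.
  n36: a read changed (n31 256->16) — executes, giving 16.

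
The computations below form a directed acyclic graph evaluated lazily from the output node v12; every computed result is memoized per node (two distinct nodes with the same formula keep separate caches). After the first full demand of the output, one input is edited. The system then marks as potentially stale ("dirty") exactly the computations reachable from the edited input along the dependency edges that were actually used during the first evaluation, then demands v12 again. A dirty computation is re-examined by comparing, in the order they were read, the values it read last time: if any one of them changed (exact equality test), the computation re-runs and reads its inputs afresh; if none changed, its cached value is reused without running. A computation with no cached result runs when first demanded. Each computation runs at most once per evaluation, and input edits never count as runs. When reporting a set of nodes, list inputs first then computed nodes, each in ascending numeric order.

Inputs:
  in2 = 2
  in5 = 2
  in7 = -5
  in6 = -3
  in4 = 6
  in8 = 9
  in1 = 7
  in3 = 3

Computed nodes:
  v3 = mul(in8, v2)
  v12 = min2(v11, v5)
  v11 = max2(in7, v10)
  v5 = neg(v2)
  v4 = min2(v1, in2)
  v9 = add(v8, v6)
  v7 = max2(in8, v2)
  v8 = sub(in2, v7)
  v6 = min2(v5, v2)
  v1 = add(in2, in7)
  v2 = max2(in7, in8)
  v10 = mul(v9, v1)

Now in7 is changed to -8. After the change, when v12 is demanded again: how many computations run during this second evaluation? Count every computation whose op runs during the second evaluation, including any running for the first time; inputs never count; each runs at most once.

5 computations run: v1, v2, v10, v11, v12.
Note where the cutoff bites: v5 is checked, finds nothing changed, and keeps its cache.

First demand of the output computes:
  v1 = add(2, -5) = -3
  v2 = max2(-5, 9) = 9
  v5 = neg(9) = -9
  v6 = min2(-9, 9) = -9
  v7 = max2(9, 9) = 9
  v8 = sub(2, 9) = -7
  v9 = add(-7, -9) = -16
  v10 = mul(-16, -3) = 48
  v11 = max2(-5, 48) = 48
  v12 = min2(48, -9) = -9

After the edit, cleaning proceeds:
  v1: a read changed (in7 -5->-8) — executes, giving -6.
  v2: a read changed (in7 -5->-8) — executes, giving 9 — identical to its old value.
  v5: dirty, but its reads are unchanged (v2 unchanged); cached -9 stands.
  v6: dirty, but its reads are unchanged (v5 unchanged, v2 unchanged); cached -9 stands.
  v7: dirty, but its reads are unchanged (in8 unchanged, v2 unchanged); cached 9 stands.
  v8: dirty, but its reads are unchanged (in2 unchanged, v7 unchanged); cached -7 stands.
  v9: dirty, but its reads are unchanged (v8 unchanged, v6 unchanged); cached -16 stands.
  v10: a read changed (v1 -3->-6) — executes, giving 96.
  v11: a read changed (in7 -5->-8; v10 48->96) — executes, giving 96.
  v12: a read changed (v11 48->96) — executes, giving -9 — identical to its old value.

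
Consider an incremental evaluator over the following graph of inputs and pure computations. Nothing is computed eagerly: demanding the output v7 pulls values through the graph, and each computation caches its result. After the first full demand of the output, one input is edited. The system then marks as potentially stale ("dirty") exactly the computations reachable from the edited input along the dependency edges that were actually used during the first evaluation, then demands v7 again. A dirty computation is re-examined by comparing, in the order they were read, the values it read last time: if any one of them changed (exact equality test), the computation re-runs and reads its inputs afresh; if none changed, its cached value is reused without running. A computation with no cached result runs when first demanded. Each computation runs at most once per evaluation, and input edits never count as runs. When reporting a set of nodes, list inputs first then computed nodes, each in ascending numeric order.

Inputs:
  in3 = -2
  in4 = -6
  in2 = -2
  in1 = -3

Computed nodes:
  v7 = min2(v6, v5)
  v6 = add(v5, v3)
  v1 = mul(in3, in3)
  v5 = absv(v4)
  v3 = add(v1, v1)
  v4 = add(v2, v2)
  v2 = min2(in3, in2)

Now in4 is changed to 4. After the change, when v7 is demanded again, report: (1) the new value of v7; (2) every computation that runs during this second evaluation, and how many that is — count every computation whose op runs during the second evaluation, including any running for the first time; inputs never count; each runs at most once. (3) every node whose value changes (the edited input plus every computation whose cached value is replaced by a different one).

v7 now evaluates to 4.
Run set: none (0 run).
Changed values: in4.
The important point: nothing the output needs ever reads in4, so the edit is invisible to it.

Initial pass — values computed on the first demand:
  v1 = mul(-2, -2) = 4
  v2 = min2(-2, -2) = -2
  v3 = add(4, 4) = 8
  v4 = add(-2, -2) = -4
  v5 = absv(-4) = 4
  v6 = add(4, 8) = 12
  v7 = min2(12, 4) = 4

Second demand — change propagation:
  no demanded computation ever read in4, so the edit dirties nothing and nothing runs.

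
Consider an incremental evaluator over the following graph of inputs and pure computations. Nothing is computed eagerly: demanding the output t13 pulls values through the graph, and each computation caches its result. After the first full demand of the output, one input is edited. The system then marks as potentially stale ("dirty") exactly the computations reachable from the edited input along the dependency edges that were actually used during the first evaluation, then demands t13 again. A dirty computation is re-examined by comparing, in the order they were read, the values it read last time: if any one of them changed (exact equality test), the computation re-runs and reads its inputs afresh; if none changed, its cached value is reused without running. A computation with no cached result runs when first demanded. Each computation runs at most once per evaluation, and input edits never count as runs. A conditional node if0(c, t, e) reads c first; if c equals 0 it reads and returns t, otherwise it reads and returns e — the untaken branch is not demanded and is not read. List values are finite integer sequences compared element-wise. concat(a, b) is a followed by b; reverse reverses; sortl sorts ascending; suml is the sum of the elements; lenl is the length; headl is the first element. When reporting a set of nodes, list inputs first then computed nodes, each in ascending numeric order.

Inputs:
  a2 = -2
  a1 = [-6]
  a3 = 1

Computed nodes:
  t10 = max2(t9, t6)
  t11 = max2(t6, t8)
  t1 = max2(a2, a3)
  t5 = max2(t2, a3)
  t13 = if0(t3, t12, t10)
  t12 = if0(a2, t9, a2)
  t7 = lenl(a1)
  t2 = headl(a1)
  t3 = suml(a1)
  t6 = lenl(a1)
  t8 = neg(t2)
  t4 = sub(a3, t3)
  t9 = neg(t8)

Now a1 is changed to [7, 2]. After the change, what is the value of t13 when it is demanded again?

Initial pass — values computed on the first demand:
  t2 = headl([-6]) = -6
  t3 = suml([-6]) = -6
  t6 = lenl([-6]) = 1
  t8 = neg(-6) = 6
  t9 = neg(6) = -6
  t10 = max2(-6, 1) = 1
  t13 = if0(t3=-6 -> else branch t10) = 1

Second demand — change propagation:
  t2: re-runs because a1 [-6]->[7, 2]; new result 7.
  t3: re-runs because a1 [-6]->[7, 2]; new result 9.
  t6: re-runs because a1 [-6]->[7, 2]; new result 2.
  t8: re-runs because t2 -6->7; new result -7.
  t9: re-runs because t8 6->-7; new result 7.
  t10: re-runs because t9 -6->7; t6 1->2; new result 7.
  t13: re-runs because t3 -6->9; t10 1->7; new result 7.

t13 now evaluates to 7.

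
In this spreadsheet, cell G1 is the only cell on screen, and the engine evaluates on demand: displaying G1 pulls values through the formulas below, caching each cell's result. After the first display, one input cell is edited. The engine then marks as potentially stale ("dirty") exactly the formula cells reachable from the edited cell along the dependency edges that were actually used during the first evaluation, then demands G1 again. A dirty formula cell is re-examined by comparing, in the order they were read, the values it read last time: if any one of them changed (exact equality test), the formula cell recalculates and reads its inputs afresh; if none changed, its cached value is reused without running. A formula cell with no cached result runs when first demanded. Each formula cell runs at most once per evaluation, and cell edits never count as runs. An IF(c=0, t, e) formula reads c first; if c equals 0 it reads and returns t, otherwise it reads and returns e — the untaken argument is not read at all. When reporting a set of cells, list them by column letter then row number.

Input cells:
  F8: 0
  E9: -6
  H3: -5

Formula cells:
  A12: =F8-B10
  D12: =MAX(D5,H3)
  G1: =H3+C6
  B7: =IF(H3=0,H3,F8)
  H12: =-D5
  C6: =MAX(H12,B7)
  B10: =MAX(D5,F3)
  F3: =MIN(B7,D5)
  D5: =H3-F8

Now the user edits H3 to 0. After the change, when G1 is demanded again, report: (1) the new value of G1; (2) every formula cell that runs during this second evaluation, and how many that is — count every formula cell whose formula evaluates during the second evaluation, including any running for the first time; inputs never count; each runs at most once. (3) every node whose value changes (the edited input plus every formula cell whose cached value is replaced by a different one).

G1 now evaluates to 0.
Run set: B7, C6, D5, G1, H12 (5 run).
Changed values: C6, D5, H3, H12.

Initial pass — values computed on the first demand:
  B7 = IF(H3=0: H3=-5 -> else branch F8) = 0
  D5 = -5 - 0 = -5
  H12 = -(-5) = 5
  C6 = MAX(5, 0) = 5
  G1 = -5 + 5 = 0

Second demand — change propagation:
  B7: re-runs because H3 -5->0; new result 0 (unchanged).
  D5: re-runs because H3 -5->0; new result 0.
  H12: re-runs because D5 -5->0; new result 0.
  C6: re-runs because H12 5->0; new result 0.
  G1: re-runs because H3 -5->0; C6 5->0; new result 0 (unchanged).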